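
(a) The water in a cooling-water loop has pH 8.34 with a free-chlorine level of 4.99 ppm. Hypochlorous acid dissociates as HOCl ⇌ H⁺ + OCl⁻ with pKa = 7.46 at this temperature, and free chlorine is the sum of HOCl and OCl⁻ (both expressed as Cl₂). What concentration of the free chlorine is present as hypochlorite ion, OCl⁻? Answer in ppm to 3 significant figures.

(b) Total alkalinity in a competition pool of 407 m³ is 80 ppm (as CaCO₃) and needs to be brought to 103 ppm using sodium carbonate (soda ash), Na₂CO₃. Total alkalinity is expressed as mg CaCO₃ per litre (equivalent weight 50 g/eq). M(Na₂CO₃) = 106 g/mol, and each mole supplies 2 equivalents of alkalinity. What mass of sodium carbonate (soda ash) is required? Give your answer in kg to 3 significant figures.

(a) 4.41 ppm; (b) 9.92 kg

(a) [OCl⁻]/[HOCl] = 10^(pH − pKa) = 10^(8.34 − 7.46) = 10^0.88 = 7.586.
(a) Fraction as HOCl = 1 / (1 + 7.586) = 0.1165.
(a) OCl⁻ = (1 − 0.1165) × 4.99 ppm = 4.409 ppm.

(b) Volume: 407 m³ = 407,000 L.
(b) Alkalinity to add: (103 − 80) = 23 mg/L as CaCO₃ × 407,000 L = 9361 g as CaCO₃.
(b) Equivalents: 9361 g ÷ 50 g/eq = 187.2 eq.
(b) Each mole of Na₂CO₃ supplies 2 eq, so 187.2 / 2 = 93.61 mol.
(b) Mass: 93.61 mol × 106 g/mol = 9923 g.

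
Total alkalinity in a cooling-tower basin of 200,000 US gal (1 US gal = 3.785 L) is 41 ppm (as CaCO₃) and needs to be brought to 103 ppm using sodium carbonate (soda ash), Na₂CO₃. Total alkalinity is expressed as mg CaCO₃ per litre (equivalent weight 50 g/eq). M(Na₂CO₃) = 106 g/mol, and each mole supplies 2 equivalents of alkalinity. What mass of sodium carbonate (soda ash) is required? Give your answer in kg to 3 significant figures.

49.8 kg

Volume: 200,000 US gal × 3.785 L/gal = 757,000 L.
Alkalinity to add: (103 − 41) = 62 mg/L as CaCO₃ × 757,000 L = 46,930 g as CaCO₃.
Equivalents: 46,930 g ÷ 50 g/eq = 938.7 eq.
Each mole of Na₂CO₃ supplies 2 eq, so 938.7 / 2 = 469.3 mol.
Mass: 469.3 mol × 106 g/mol = 49,750 g.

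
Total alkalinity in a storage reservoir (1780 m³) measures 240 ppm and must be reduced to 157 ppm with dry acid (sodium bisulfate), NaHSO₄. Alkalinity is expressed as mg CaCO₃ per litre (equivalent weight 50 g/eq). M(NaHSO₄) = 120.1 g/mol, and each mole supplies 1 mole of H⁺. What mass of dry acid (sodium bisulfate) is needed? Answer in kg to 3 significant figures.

Volume: 1780 m³ = 1,780,000 L.
Alkalinity to neutralize: (240 − 157) = 83 mg/L as CaCO₃ × 1,780,000 L = 147,700 g as CaCO₃.
Equivalents of H⁺ required: 147,700 ÷ 50 g/eq = 2955 eq = 2955 mol NaHSO₄.
Mass of NaHSO₄: 2955 × 120.1 = 354,900 g.

355 kg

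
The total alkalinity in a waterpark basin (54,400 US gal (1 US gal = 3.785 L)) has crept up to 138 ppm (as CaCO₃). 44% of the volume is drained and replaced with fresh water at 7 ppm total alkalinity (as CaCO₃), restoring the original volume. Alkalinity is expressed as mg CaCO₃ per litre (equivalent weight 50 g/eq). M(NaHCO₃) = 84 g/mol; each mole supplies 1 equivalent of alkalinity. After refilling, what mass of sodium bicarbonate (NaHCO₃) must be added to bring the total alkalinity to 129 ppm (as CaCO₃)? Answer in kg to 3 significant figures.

Volume: 54,400 US gal × 3.785 L/gal = 205,904 L.
After draining 44% and refilling: 138 × 0.56 + 7 × 0.44 = 80.36 ppm.
Deficit to target: 129 − 80.36 = 48.64 mg/L.
As CaCO₃: 48.64 mg/L × 205,904 L = 10,020 g; ÷ 50 g/eq ÷ 1 = 200.3 mol NaHCO₃.
Mass: 200.3 × 84 = 16,830 g.

16.8 kg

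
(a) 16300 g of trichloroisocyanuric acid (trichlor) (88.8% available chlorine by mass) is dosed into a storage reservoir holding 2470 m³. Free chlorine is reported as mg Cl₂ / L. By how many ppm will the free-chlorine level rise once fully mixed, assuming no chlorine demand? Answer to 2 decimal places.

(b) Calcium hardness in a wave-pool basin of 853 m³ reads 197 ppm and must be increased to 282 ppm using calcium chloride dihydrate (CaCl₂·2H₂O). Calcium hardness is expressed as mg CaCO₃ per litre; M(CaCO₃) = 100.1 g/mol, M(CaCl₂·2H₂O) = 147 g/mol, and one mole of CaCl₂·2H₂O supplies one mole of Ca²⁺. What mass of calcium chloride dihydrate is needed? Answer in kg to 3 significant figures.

(a) Volume: 2470 m³ = 2,470,000 L.
(a) Available chlorine delivered: 16,300 g × 0.888 = 14,470 g as Cl₂.
(a) Concentration rise: 14,470 g / 2,470,000 L = 5.86 mg/L = 5.86 ppm.

(b) Volume: 853 m³ = 853,000 L.
(b) Hardness to add: (282 − 197) = 85 mg/L as CaCO₃ × 853,000 L = 72,500 g as CaCO₃.
(b) Moles of Ca²⁺ (1 mol Ca²⁺ ≡ 1 mol CaCO₃): 72,500 / 100.1 g/mol = 724.3 mol.
(b) Mass of CaCl₂·2H₂O: 724.3 × 147 = 106,500 g.

(a) 5.86 ppm; (b) 106 kg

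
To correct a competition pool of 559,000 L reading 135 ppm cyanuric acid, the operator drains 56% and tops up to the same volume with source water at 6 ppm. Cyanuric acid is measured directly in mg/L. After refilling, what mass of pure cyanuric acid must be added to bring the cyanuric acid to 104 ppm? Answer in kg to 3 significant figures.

After draining 56% and refilling: 135 × 0.44 + 6 × 0.56 = 62.76 ppm.
Deficit to target: 104 − 62.76 = 41.24 mg/L.
Mass: 41.24 mg/L × 559,000 L = 23,050 g cyanuric acid.

23.1 kg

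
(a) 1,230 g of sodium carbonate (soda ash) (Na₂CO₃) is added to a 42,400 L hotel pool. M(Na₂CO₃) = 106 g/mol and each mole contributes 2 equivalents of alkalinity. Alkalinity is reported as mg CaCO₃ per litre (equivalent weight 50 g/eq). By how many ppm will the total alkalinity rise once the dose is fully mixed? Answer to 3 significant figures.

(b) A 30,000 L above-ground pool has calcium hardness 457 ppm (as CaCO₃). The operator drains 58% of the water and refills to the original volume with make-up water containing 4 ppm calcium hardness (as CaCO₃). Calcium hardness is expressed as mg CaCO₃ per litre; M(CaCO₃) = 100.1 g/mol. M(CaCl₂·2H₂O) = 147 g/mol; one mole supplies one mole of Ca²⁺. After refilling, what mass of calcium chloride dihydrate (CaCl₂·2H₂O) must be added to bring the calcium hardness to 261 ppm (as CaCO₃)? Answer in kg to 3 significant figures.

(a) 27.4 ppm; (b) 2.94 kg

(a) Moles of Na₂CO₃: 1,230 g ÷ 106 g/mol = 11.6 mol → 23.21 eq of alkalinity.
(a) As CaCO₃: 23.21 eq × 50 g/eq = 1160 g.
(a) Rise: 1160 g / 42,400 L × 1000 = 27.37 mg/L.

(b) After draining 58% and refilling: 457 × 0.42 + 4 × 0.58 = 194.26 ppm.
(b) Deficit to target: 261 − 194.26 = 66.74 mg/L.
(b) As CaCO₃: 66.74 mg/L × 30,000 L = 2002 g; ÷ 100.1 = 20 mol Ca²⁺.
(b) Mass: 20 × 147 = 2940 g.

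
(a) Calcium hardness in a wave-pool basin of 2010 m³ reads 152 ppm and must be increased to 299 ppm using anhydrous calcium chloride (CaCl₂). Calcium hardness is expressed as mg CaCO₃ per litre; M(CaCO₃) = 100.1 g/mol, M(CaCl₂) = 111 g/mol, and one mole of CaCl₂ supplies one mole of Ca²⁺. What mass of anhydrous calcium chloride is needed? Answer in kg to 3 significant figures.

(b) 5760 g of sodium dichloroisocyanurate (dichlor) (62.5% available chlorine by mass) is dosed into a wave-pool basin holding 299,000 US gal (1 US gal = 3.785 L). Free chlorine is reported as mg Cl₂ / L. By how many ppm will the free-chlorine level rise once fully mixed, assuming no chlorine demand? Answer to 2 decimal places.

(a) 328 kg; (b) 3.18 ppm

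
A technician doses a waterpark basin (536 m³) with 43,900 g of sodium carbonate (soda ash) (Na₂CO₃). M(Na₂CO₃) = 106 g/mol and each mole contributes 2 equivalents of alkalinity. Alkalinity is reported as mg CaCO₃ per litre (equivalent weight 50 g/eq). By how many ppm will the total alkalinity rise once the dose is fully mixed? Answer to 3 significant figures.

77.3 ppm

Volume: 536 m³ = 536,000 L.
Moles of Na₂CO₃: 43,900 g ÷ 106 g/mol = 414.2 mol → 828.3 eq of alkalinity.
As CaCO₃: 828.3 eq × 50 g/eq = 41,420 g.
Rise: 41,420 g / 536,000 L × 1000 = 77.27 mg/L.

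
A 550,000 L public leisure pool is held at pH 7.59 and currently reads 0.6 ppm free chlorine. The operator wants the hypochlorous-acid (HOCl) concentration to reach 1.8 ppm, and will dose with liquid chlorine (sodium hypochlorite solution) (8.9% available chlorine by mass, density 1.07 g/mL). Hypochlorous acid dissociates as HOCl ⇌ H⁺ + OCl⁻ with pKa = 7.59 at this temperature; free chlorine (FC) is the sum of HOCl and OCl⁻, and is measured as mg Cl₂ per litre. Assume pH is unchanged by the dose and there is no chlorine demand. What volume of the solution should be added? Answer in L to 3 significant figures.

[OCl⁻]/[HOCl] = 10^(pH − pKa) = 10^(7.59 − 7.59) = 1; fraction as HOCl = 1/(1 + 1) = 0.5.
Free chlorine required for 1.8 ppm HOCl: 1.8 / 0.5 = 3.6 ppm.
FC to add: 3.6 − 0.6 = 3 mg/L as Cl₂.
Cl₂ equivalent: 3 mg/L × 550,000 L = 1650 g.
Product at 8.9% available Cl: 1650 / 0.089 = 18,540 g.
Volume: 18,540 g ÷ 1.07 g/mL = 17,330 mL.

17.3 L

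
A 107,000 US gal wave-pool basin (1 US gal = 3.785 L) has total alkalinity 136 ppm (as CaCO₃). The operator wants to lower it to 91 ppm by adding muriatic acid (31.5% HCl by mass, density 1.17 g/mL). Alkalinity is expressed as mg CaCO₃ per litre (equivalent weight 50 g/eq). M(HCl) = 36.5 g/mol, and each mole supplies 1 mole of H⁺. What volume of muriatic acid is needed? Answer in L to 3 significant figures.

Volume: 107,000 US gal × 3.785 L/gal = 404,995 L.
Alkalinity to neutralize: (136 − 91) = 45 mg/L as CaCO₃ × 404,995 L = 18,220 g as CaCO₃.
Equivalents of H⁺ required: 18,220 ÷ 50 g/eq = 364.5 eq = 364.5 mol HCl.
Mass of HCl: 364.5 × 36.5 = 13,300 g.
Mass of 31.5% solution: 13,300 / 0.315 = 42,240 g.
Volume: 42,240 g ÷ 1.17 g/mL = 36,100 mL.

36.1 L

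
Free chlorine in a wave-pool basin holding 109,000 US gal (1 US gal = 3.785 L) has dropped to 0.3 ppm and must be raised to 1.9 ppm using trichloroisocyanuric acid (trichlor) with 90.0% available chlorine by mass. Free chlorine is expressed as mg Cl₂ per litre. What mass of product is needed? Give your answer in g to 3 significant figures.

Volume: 109,000 US gal × 3.785 L/gal = 412,565 L.
Chlorine deficit: 1.9 − 0.3 = 1.6 ppm = 1.6 mg/L as Cl₂.
Cl₂ equivalent needed: 1.6 mg/L × 412,565 L = 660,100 mg = 660.1 g.
Product at 90.0% available chlorine: 660.1 / 0.9 = 733.4 g.

733 g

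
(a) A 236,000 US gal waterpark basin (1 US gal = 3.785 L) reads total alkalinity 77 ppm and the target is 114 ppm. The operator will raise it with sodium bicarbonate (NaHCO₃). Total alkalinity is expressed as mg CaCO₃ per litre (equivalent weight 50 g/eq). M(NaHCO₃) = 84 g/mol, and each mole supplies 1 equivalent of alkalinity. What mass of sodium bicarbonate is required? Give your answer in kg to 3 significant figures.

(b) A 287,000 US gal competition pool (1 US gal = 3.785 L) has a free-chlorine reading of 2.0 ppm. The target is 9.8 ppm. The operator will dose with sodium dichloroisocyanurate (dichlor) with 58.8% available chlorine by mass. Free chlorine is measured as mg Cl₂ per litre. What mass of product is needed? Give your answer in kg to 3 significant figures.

(a) Volume: 236,000 US gal × 3.785 L/gal = 893,260 L.
(a) Alkalinity to add: (114 − 77) = 37 mg/L as CaCO₃ × 893,260 L = 33,050 g as CaCO₃.
(a) Equivalents: 33,050 g ÷ 50 g/eq = 661 eq.
(a) NaHCO₃ supplies 1 eq per mole → 661 mol.
(a) Mass: 661 mol × 84 g/mol = 55,530 g.

(b) Volume: 287,000 US gal × 3.785 L/gal = 1,086,295 L.
(b) Chlorine deficit: 9.8 − 2.0 = 7.8 ppm = 7.8 mg/L as Cl₂.
(b) Cl₂ equivalent needed: 7.8 mg/L × 1,086,295 L = 8,473,000 mg = 8473 g.
(b) Product at 58.8% available chlorine: 8473 / 0.588 = 14,410 g.

(a) 55.5 kg; (b) 14.4 kg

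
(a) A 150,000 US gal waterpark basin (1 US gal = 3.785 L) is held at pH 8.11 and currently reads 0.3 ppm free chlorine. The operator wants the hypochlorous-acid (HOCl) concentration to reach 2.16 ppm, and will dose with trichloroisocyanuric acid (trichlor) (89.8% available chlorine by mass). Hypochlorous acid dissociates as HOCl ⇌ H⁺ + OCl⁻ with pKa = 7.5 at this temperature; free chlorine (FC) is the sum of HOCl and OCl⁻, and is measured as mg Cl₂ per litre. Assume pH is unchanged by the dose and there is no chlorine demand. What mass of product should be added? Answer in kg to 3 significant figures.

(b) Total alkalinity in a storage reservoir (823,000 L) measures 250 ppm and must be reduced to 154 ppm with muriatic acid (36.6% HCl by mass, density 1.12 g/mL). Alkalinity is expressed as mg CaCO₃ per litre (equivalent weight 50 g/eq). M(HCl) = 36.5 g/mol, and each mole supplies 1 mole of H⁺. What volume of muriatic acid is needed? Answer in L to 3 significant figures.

(a) Volume: 150,000 US gal × 3.785 L/gal = 567,750 L.
(a) [OCl⁻]/[HOCl] = 10^(pH − pKa) = 10^(8.11 − 7.5) = 4.074; fraction as HOCl = 1/(1 + 4.074) = 0.1971.
(a) Free chlorine required for 2.16 ppm HOCl: 2.16 / 0.1971 = 10.96 ppm.
(a) FC to add: 10.96 − 0.3 = 10.66 mg/L as Cl₂.
(a) Cl₂ equivalent: 10.66 mg/L × 567,750 L = 6052 g.
(a) Product at 89.8% available Cl: 6052 / 0.898 = 6739 g.

(b) Alkalinity to neutralize: (250 − 154) = 96 mg/L as CaCO₃ × 823,000 L = 79,010 g as CaCO₃.
(b) Equivalents of H⁺ required: 79,010 ÷ 50 g/eq = 1580 eq = 1580 mol HCl.
(b) Mass of HCl: 1580 × 36.5 = 57,680 g.
(b) Mass of 36.6% solution: 57,680 / 0.366 = 157,600 g.
(b) Volume: 157,600 g ÷ 1.12 g/mL = 140,700 mL.

(a) 6.74 kg; (b) 141 L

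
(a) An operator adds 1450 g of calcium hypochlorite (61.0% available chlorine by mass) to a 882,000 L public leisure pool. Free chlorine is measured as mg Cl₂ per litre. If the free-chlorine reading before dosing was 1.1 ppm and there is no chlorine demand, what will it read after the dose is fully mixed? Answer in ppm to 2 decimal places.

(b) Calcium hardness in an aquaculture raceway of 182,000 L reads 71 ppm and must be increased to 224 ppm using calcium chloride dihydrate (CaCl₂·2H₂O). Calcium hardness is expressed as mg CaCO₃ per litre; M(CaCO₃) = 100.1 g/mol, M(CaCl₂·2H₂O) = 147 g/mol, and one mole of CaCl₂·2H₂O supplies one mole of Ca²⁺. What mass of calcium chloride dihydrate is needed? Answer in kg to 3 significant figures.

(a) Available chlorine delivered: 1450 g × 0.61 = 884.5 g as Cl₂.
(a) Concentration rise: 884.5 g / 882,000 L = 1.003 mg/L = 1.00 ppm.
(a) Final FC: 1.1 + 1.00 = 2.10 ppm.

(b) Hardness to add: (224 − 71) = 153 mg/L as CaCO₃ × 182,000 L = 27,850 g as CaCO₃.
(b) Moles of Ca²⁺ (1 mol Ca²⁺ ≡ 1 mol CaCO₃): 27,850 / 100.1 g/mol = 278.2 mol.
(b) Mass of CaCl₂·2H₂O: 278.2 × 147 = 40,890 g.

(a) 2.10 ppm; (b) 40.9 kg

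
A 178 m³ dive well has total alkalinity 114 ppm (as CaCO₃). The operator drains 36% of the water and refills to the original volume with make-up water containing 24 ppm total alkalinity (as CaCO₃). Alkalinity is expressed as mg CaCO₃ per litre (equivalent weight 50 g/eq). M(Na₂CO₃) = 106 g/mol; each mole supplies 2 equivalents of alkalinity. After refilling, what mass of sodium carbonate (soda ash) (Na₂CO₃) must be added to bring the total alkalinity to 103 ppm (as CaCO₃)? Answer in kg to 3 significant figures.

4.04 kg

Volume: 178 m³ = 178,000 L.
After draining 36% and refilling: 114 × 0.64 + 24 × 0.36 = 81.6 ppm.
Deficit to target: 103 − 81.6 = 21.4 mg/L.
As CaCO₃: 21.4 mg/L × 178,000 L = 3809 g; ÷ 50 g/eq ÷ 2 = 38.09 mol Na₂CO₃.
Mass: 38.09 × 106 = 4038 g.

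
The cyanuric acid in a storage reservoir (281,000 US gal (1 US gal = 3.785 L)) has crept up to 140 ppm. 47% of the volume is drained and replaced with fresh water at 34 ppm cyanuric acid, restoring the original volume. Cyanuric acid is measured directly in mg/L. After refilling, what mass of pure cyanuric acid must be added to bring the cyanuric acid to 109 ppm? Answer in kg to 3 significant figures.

Volume: 281,000 US gal × 3.785 L/gal = 1,063,585 L.
After draining 47% and refilling: 140 × 0.53 + 34 × 0.47 = 90.18 ppm.
Deficit to target: 109 − 90.18 = 18.82 mg/L.
Mass: 18.82 mg/L × 1,063,585 L = 20,020 g cyanuric acid.

20.0 kg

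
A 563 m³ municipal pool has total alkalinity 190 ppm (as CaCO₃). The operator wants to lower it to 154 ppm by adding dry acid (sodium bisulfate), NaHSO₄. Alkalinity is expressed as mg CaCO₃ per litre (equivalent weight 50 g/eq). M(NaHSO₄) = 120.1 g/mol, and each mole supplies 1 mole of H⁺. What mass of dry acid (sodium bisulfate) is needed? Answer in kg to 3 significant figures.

Volume: 563 m³ = 563,000 L.
Alkalinity to neutralize: (190 − 154) = 36 mg/L as CaCO₃ × 563,000 L = 20,270 g as CaCO₃.
Equivalents of H⁺ required: 20,270 ÷ 50 g/eq = 405.4 eq = 405.4 mol NaHSO₄.
Mass of NaHSO₄: 405.4 × 120.1 = 48,680 g.

48.7 kg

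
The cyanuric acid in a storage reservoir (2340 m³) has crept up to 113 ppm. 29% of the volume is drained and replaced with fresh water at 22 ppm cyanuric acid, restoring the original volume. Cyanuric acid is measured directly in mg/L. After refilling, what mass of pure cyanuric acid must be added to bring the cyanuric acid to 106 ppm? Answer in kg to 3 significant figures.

45.4 kg

Volume: 2340 m³ = 2,340,000 L.
After draining 29% and refilling: 113 × 0.71 + 22 × 0.29 = 86.61 ppm.
Deficit to target: 106 − 86.61 = 19.39 mg/L.
Mass: 19.39 mg/L × 2,340,000 L = 45,370 g cyanuric acid.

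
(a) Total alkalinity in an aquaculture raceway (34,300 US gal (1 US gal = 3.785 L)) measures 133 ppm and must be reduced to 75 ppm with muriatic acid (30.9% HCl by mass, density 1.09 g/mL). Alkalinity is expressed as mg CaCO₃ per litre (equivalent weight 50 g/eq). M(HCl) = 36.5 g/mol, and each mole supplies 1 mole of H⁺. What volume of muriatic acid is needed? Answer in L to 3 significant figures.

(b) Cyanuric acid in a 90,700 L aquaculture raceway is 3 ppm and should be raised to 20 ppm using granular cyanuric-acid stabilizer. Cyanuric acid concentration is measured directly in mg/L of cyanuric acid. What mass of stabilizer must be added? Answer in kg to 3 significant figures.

(a) 16.3 L; (b) 1.54 kg

(a) Volume: 34,300 US gal × 3.785 L/gal = 129,826 L.
(a) Alkalinity to neutralize: (133 − 75) = 58 mg/L as CaCO₃ × 129,826 L = 7530 g as CaCO₃.
(a) Equivalents of H⁺ required: 7530 ÷ 50 g/eq = 150.6 eq = 150.6 mol HCl.
(a) Mass of HCl: 150.6 × 36.5 = 5497 g.
(a) Mass of 30.9% solution: 5497 / 0.309 = 17,790 g.
(a) Volume: 17,790 g ÷ 1.09 g/mL = 16,320 mL.

(b) CYA to add: (20 − 3) = 17 mg/L × 90,700 L = 1542 g cyanuric acid.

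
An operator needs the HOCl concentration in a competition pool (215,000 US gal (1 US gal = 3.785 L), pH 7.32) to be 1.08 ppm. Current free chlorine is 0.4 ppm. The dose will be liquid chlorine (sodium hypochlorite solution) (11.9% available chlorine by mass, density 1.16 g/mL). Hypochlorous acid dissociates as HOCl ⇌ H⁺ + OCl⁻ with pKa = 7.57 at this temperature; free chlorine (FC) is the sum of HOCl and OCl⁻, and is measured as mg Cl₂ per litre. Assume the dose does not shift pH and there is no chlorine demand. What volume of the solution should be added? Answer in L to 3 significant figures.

Volume: 215,000 US gal × 3.785 L/gal = 813,775 L.
[OCl⁻]/[HOCl] = 10^(pH − pKa) = 10^(7.32 − 7.57) = 0.5623; fraction as HOCl = 1/(1 + 0.5623) = 0.6401.
Free chlorine required for 1.08 ppm HOCl: 1.08 / 0.6401 = 1.687 ppm.
FC to add: 1.687 − 0.4 = 1.287 mg/L as Cl₂.
Cl₂ equivalent: 1.287 mg/L × 813,775 L = 1048 g.
Product at 11.9% available Cl: 1048 / 0.119 = 8803 g.
Volume: 8803 g ÷ 1.16 g/mL = 7589 mL.

7.59 L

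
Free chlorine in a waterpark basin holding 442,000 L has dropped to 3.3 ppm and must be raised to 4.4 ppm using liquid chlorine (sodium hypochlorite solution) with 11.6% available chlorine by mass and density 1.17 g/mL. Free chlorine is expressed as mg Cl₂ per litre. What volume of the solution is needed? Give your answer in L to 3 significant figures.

3.58 L

Chlorine deficit: 4.4 − 3.3 = 1.1 ppm = 1.1 mg/L as Cl₂.
Cl₂ equivalent needed: 1.1 mg/L × 442,000 L = 486,200 mg = 486.2 g.
Product at 11.6% available chlorine: 486.2 / 0.116 = 4191 g.
Volume at density 1.17 g/mL: 4191 g ÷ 1.17 g/mL = 3582 mL.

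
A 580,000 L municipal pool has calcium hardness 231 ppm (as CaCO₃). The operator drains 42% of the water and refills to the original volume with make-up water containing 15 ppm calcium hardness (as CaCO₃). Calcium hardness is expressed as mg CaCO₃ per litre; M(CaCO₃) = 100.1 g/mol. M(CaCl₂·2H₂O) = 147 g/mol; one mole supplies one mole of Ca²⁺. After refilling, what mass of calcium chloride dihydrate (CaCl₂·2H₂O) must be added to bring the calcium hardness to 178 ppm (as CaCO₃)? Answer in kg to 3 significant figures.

32.1 kg

After draining 42% and refilling: 231 × 0.58 + 15 × 0.42 = 140.28 ppm.
Deficit to target: 178 − 140.28 = 37.72 mg/L.
As CaCO₃: 37.72 mg/L × 580,000 L = 21,880 g; ÷ 100.1 = 218.6 mol Ca²⁺.
Mass: 218.6 × 147 = 32,130 g.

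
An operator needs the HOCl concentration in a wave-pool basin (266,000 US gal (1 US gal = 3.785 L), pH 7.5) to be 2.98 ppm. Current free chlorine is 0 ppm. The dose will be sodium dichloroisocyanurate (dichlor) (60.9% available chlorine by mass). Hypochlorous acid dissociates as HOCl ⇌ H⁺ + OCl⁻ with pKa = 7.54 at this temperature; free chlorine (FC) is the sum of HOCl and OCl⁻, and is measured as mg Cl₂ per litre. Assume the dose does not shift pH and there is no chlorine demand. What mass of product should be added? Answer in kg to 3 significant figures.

9.42 kg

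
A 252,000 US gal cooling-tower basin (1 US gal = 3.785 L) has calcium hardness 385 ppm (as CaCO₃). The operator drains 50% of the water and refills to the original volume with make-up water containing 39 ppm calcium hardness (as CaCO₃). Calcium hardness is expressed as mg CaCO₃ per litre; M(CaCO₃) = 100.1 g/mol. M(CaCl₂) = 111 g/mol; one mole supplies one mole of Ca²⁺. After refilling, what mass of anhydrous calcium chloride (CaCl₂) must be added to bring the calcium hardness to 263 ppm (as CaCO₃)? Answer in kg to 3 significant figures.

Volume: 252,000 US gal × 3.785 L/gal = 953,820 L.
After draining 50% and refilling: 385 × 0.50 + 39 × 0.50 = 212 ppm.
Deficit to target: 263 − 212 = 51 mg/L.
As CaCO₃: 51 mg/L × 953,820 L = 48,640 g; ÷ 100.1 = 486 mol Ca²⁺.
Mass: 486 × 111 = 53,940 g.

53.9 kg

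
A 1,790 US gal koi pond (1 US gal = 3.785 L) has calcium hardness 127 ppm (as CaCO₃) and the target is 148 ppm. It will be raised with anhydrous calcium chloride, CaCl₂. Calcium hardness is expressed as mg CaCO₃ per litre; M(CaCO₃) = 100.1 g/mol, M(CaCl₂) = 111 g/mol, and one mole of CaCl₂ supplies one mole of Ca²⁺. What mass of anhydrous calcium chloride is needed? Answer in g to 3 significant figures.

Volume: 1,790 US gal × 3.785 L/gal = 6,775 L.
Hardness to add: (148 − 127) = 21 mg/L as CaCO₃ × 6,775 L = 142.3 g as CaCO₃.
Moles of Ca²⁺ (1 mol Ca²⁺ ≡ 1 mol CaCO₃): 142.3 / 100.1 g/mol = 1.421 mol.
Mass of CaCl₂: 1.421 × 111 = 157.8 g.

158 g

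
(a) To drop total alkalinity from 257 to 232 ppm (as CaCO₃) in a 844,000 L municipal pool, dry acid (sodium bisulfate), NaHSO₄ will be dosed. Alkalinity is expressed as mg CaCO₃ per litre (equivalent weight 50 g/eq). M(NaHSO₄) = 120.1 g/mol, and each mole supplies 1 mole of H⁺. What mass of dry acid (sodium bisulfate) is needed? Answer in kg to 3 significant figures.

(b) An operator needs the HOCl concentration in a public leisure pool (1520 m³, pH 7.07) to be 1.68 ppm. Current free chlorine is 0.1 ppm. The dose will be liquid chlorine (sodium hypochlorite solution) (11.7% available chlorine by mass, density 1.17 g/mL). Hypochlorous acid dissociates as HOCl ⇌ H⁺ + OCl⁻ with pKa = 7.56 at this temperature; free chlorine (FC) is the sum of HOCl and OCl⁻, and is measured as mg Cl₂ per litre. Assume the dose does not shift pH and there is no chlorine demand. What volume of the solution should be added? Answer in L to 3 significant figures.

(a) 50.7 kg; (b) 23.6 L

(a) Alkalinity to neutralize: (257 − 232) = 25 mg/L as CaCO₃ × 844,000 L = 21,100 g as CaCO₃.
(a) Equivalents of H⁺ required: 21,100 ÷ 50 g/eq = 422 eq = 422 mol NaHSO₄.
(a) Mass of NaHSO₄: 422 × 120.1 = 50,680 g.

(b) Volume: 1520 m³ = 1,520,000 L.
(b) [OCl⁻]/[HOCl] = 10^(pH − pKa) = 10^(7.07 − 7.56) = 0.3236; fraction as HOCl = 1/(1 + 0.3236) = 0.7555.
(b) Free chlorine required for 1.68 ppm HOCl: 1.68 / 0.7555 = 2.224 ppm.
(b) FC to add: 2.224 − 0.1 = 2.124 mg/L as Cl₂.
(b) Cl₂ equivalent: 2.124 mg/L × 1,520,000 L = 3228 g.
(b) Product at 11.7% available Cl: 3228 / 0.117 = 27,590 g.
(b) Volume: 27,590 g ÷ 1.17 g/mL = 23,580 mL.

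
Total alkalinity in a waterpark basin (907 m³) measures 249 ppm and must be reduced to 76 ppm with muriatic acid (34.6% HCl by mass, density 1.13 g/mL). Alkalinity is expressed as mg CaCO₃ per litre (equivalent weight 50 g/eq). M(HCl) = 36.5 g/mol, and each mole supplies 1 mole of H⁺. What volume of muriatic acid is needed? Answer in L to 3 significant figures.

Volume: 907 m³ = 907,000 L.
Alkalinity to neutralize: (249 − 76) = 173 mg/L as CaCO₃ × 907,000 L = 156,900 g as CaCO₃.
Equivalents of H⁺ required: 156,900 ÷ 50 g/eq = 3138 eq = 3138 mol HCl.
Mass of HCl: 3138 × 36.5 = 114,500 g.
Mass of 34.6% solution: 114,500 / 0.346 = 331,100 g.
Volume: 331,100 g ÷ 1.13 g/mL = 293,000 mL.

293 L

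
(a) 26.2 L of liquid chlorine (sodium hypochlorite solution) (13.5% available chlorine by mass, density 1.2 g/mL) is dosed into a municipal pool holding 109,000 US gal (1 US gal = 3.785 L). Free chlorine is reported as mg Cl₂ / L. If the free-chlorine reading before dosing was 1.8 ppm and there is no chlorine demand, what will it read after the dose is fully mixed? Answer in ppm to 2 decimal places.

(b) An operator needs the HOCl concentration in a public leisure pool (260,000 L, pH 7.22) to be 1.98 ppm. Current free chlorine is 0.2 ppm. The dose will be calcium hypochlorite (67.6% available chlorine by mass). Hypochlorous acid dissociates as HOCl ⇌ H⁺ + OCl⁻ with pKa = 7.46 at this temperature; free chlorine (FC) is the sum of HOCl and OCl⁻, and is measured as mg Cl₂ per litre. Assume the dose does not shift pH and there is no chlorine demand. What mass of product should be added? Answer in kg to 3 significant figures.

(a) Volume: 109,000 US gal × 3.785 L/gal = 412,565 L.
(a) Mass of solution: 26.2 L × 1000 mL/L × 1.2 g/mL = 31,440 g.
(a) Available chlorine delivered: 31,440 g × 0.135 = 4244 g as Cl₂.
(a) Concentration rise: 4244 g / 412,565 L = 10.29 mg/L = 10.29 ppm.
(a) Final FC: 1.8 + 10.29 = 12.09 ppm.

(b) [OCl⁻]/[HOCl] = 10^(pH − pKa) = 10^(7.22 − 7.46) = 0.5754; fraction as HOCl = 1/(1 + 0.5754) = 0.6347.
(b) Free chlorine required for 1.98 ppm HOCl: 1.98 / 0.6347 = 3.119 ppm.
(b) FC to add: 3.119 − 0.2 = 2.919 mg/L as Cl₂.
(b) Cl₂ equivalent: 2.919 mg/L × 260,000 L = 759 g.
(b) Product at 67.6% available Cl: 759 / 0.676 = 1123 g.

(a) 12.09 ppm; (b) 1.12 kg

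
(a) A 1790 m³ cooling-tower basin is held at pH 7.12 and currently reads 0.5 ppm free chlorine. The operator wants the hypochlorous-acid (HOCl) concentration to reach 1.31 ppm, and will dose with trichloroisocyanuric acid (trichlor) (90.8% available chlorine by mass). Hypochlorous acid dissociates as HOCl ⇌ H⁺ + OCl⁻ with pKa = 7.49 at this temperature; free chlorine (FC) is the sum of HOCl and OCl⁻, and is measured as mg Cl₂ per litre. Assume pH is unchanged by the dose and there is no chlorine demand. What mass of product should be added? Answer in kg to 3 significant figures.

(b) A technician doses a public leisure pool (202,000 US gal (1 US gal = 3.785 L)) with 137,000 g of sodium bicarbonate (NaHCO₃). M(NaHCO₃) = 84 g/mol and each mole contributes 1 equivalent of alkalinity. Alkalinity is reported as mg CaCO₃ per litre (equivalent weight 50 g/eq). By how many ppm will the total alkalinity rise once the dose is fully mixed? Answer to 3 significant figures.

(a) Volume: 1790 m³ = 1,790,000 L.
(a) [OCl⁻]/[HOCl] = 10^(pH − pKa) = 10^(7.12 − 7.49) = 0.4266; fraction as HOCl = 1/(1 + 0.4266) = 0.701.
(a) Free chlorine required for 1.31 ppm HOCl: 1.31 / 0.701 = 1.869 ppm.
(a) FC to add: 1.869 − 0.5 = 1.369 mg/L as Cl₂.
(a) Cl₂ equivalent: 1.369 mg/L × 1,790,000 L = 2450 g.
(a) Product at 90.8% available Cl: 2450 / 0.908 = 2698 g.

(b) Volume: 202,000 US gal × 3.785 L/gal = 764,570 L.
(b) Moles of NaHCO₃: 137,000 g ÷ 84 g/mol = 1631 mol → 1631 eq of alkalinity.
(b) As CaCO₃: 1631 eq × 50 g/eq = 81,550 g.
(b) Rise: 81,550 g / 764,570 L × 1000 = 106.7 mg/L.

(a) 2.70 kg; (b) 107 ppm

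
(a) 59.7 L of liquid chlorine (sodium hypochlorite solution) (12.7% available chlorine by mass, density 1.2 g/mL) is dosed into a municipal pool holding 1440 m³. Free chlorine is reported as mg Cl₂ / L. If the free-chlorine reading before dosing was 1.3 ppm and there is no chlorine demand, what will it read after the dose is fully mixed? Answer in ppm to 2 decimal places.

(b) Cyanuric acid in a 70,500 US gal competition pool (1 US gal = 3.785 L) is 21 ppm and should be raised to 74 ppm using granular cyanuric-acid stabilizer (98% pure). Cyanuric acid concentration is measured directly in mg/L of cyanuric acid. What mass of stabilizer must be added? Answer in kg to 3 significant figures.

(a) 7.62 ppm; (b) 14.4 kg

(a) Volume: 1440 m³ = 1,440,000 L.
(a) Mass of solution: 59.7 L × 1000 mL/L × 1.2 g/mL = 71,640 g.
(a) Available chlorine delivered: 71,640 g × 0.127 = 9098 g as Cl₂.
(a) Concentration rise: 9098 g / 1,440,000 L = 6.318 mg/L = 6.32 ppm.
(a) Final FC: 1.3 + 6.32 = 7.62 ppm.

(b) Volume: 70,500 US gal × 3.785 L/gal = 266,842 L.
(b) CYA to add: (74 − 21) = 53 mg/L × 266,842 L = 14,140 g cyanuric acid.
(b) At 98% purity: 14,140 / 0.98 = 14,430 g product.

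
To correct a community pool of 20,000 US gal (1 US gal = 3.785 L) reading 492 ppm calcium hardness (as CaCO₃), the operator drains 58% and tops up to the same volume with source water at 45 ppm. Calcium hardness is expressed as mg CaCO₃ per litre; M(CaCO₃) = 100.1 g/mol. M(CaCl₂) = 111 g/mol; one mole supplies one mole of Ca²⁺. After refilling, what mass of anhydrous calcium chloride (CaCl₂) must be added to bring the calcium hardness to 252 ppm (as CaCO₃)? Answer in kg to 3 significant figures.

1.62 kg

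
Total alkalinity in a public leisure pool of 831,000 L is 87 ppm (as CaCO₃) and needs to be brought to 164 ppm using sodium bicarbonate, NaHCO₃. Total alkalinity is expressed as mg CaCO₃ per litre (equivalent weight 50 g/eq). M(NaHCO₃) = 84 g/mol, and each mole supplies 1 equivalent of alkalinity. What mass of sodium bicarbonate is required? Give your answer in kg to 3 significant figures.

Alkalinity to add: (164 − 87) = 77 mg/L as CaCO₃ × 831,000 L = 63,990 g as CaCO₃.
Equivalents: 63,990 g ÷ 50 g/eq = 1280 eq.
NaHCO₃ supplies 1 eq per mole → 1280 mol.
Mass: 1280 mol × 84 g/mol = 107,500 g.

107 kg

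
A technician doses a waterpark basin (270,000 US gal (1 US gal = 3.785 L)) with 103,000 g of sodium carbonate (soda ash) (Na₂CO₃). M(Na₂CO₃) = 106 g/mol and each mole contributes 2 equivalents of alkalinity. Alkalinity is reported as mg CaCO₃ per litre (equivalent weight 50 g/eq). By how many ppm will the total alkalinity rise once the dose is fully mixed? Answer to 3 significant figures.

95.1 ppm

Volume: 270,000 US gal × 3.785 L/gal = 1,021,950 L.
Moles of Na₂CO₃: 103,000 g ÷ 106 g/mol = 971.7 mol → 1943 eq of alkalinity.
As CaCO₃: 1943 eq × 50 g/eq = 97,170 g.
Rise: 97,170 g / 1,021,950 L × 1000 = 95.08 mg/L.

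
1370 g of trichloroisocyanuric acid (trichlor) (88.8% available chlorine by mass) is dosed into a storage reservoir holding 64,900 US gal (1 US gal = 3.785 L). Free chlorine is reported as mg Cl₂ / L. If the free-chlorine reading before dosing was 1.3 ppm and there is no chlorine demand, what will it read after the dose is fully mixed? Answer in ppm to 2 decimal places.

6.25 ppm

Volume: 64,900 US gal × 3.785 L/gal = 245,646 L.
Available chlorine delivered: 1370 g × 0.888 = 1217 g as Cl₂.
Concentration rise: 1217 g / 245,646 L = 4.952 mg/L = 4.95 ppm.
Final FC: 1.3 + 4.95 = 6.25 ppm.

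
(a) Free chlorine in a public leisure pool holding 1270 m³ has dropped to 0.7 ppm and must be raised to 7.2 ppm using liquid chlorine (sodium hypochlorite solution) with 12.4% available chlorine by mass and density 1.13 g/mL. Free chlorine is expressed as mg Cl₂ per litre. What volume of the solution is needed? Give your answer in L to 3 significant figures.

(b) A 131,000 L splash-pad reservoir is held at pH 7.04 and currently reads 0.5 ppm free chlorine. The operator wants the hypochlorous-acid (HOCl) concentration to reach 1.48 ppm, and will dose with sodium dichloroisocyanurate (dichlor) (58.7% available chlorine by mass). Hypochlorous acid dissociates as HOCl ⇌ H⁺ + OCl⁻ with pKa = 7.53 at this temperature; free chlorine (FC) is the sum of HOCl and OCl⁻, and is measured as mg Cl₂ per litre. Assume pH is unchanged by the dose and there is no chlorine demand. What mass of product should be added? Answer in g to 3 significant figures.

(a) Volume: 1270 m³ = 1,270,000 L.
(a) Chlorine deficit: 7.2 − 0.7 = 6.5 ppm = 6.5 mg/L as Cl₂.
(a) Cl₂ equivalent needed: 6.5 mg/L × 1,270,000 L = 8,255,000 mg = 8255 g.
(a) Product at 12.4% available chlorine: 8255 / 0.124 = 66,570 g.
(a) Volume at density 1.13 g/mL: 66,570 g ÷ 1.13 g/mL = 58,910 mL.

(b) [OCl⁻]/[HOCl] = 10^(pH − pKa) = 10^(7.04 − 7.53) = 0.3236; fraction as HOCl = 1/(1 + 0.3236) = 0.7555.
(b) Free chlorine required for 1.48 ppm HOCl: 1.48 / 0.7555 = 1.959 ppm.
(b) FC to add: 1.959 − 0.5 = 1.459 mg/L as Cl₂.
(b) Cl₂ equivalent: 1.459 mg/L × 131,000 L = 191.1 g.
(b) Product at 58.7% available Cl: 191.1 / 0.587 = 325.6 g.

(a) 58.9 L; (b) 326 g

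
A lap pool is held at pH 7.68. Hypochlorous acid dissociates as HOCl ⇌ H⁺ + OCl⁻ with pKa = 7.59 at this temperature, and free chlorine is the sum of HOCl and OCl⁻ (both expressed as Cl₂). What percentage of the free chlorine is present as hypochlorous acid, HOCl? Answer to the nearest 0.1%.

[OCl⁻]/[HOCl] = 10^(pH − pKa) = 10^(7.68 − 7.59) = 10^0.09 = 1.23.
Fraction as HOCl = 1 / (1 + 1.23) = 0.4484.

44.8%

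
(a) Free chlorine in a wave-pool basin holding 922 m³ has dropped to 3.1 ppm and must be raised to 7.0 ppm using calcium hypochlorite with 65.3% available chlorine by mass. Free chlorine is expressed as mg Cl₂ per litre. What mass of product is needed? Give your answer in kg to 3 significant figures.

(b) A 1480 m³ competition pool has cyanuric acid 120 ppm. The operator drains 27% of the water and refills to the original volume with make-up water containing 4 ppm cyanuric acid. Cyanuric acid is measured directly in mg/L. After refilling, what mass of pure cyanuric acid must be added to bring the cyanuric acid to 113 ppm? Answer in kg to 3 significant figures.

(a) 5.51 kg; (b) 36.0 kg

(a) Volume: 922 m³ = 922,000 L.
(a) Chlorine deficit: 7.0 − 3.1 = 3.9 ppm = 3.9 mg/L as Cl₂.
(a) Cl₂ equivalent needed: 3.9 mg/L × 922,000 L = 3,596,000 mg = 3596 g.
(a) Product at 65.3% available chlorine: 3596 / 0.653 = 5507 g.

(b) Volume: 1480 m³ = 1,480,000 L.
(b) After draining 27% and refilling: 120 × 0.73 + 4 × 0.27 = 88.68 ppm.
(b) Deficit to target: 113 − 88.68 = 24.32 mg/L.
(b) Mass: 24.32 mg/L × 1,480,000 L = 35,990 g cyanuric acid.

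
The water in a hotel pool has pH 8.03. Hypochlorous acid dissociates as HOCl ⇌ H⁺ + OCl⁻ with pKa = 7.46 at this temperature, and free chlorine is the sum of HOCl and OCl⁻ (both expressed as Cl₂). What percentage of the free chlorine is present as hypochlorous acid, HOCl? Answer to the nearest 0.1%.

21.2%

[OCl⁻]/[HOCl] = 10^(pH − pKa) = 10^(8.03 − 7.46) = 10^0.57 = 3.715.
Fraction as HOCl = 1 / (1 + 3.715) = 0.2121.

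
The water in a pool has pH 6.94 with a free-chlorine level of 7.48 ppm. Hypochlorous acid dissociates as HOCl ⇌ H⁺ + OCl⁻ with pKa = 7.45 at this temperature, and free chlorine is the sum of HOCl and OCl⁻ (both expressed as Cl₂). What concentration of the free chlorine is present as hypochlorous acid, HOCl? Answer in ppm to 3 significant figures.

[OCl⁻]/[HOCl] = 10^(pH − pKa) = 10^(6.94 − 7.45) = 10^-0.51 = 0.309.
Fraction as HOCl = 1 / (1 + 0.309) = 0.7639.
HOCl = 0.7639 × 7.48 ppm = 5.714 ppm.

5.71 ppm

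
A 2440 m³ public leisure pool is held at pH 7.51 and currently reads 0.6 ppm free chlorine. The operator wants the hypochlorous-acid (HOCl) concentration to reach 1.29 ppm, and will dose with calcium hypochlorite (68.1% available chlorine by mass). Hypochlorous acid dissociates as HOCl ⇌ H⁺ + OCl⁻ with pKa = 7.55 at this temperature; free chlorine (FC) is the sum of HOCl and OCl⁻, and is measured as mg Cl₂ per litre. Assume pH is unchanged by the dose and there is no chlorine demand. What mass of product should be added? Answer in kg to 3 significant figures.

Volume: 2440 m³ = 2,440,000 L.
[OCl⁻]/[HOCl] = 10^(pH − pKa) = 10^(7.51 − 7.55) = 0.912; fraction as HOCl = 1/(1 + 0.912) = 0.523.
Free chlorine required for 1.29 ppm HOCl: 1.29 / 0.523 = 2.466 ppm.
FC to add: 2.466 − 0.6 = 1.866 mg/L as Cl₂.
Cl₂ equivalent: 1.866 mg/L × 2,440,000 L = 4554 g.
Product at 68.1% available Cl: 4554 / 0.681 = 6688 g.

6.69 kg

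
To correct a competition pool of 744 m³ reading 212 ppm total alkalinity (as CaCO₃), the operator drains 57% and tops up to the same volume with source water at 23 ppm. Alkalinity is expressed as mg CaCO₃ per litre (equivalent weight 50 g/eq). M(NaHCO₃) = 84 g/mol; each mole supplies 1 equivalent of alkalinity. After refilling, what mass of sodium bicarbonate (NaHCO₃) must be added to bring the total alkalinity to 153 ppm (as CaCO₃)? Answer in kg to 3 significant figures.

60.9 kg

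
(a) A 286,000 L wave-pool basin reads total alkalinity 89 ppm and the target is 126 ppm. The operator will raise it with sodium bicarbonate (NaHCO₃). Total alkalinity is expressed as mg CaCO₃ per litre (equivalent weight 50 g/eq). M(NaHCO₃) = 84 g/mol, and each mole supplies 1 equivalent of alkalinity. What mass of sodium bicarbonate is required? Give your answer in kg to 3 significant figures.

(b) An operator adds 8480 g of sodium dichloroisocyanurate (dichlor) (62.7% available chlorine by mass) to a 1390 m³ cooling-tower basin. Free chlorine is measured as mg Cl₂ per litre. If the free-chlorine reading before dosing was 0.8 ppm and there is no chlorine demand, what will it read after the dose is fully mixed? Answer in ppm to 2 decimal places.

(a) 17.8 kg; (b) 4.63 ppm

(a) Alkalinity to add: (126 − 89) = 37 mg/L as CaCO₃ × 286,000 L = 10,580 g as CaCO₃.
(a) Equivalents: 10,580 g ÷ 50 g/eq = 211.6 eq.
(a) NaHCO₃ supplies 1 eq per mole → 211.6 mol.
(a) Mass: 211.6 mol × 84 g/mol = 17,780 g.

(b) Volume: 1390 m³ = 1,390,000 L.
(b) Available chlorine delivered: 8480 g × 0.627 = 5317 g as Cl₂.
(b) Concentration rise: 5317 g / 1,390,000 L = 3.825 mg/L = 3.83 ppm.
(b) Final FC: 0.8 + 3.83 = 4.63 ppm.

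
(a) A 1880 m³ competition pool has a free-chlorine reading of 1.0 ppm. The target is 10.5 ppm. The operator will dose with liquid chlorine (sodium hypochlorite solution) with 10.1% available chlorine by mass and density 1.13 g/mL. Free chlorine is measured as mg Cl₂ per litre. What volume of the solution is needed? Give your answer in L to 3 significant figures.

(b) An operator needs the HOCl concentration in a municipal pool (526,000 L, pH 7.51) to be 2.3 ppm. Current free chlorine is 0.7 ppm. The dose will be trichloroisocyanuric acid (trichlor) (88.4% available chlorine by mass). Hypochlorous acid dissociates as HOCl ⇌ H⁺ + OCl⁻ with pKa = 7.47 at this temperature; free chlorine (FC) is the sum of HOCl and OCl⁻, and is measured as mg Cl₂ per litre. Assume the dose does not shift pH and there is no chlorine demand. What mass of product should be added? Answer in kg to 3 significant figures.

(a) Volume: 1880 m³ = 1,880,000 L.
(a) Chlorine deficit: 10.5 − 1.0 = 9.5 ppm = 9.5 mg/L as Cl₂.
(a) Cl₂ equivalent needed: 9.5 mg/L × 1,880,000 L = 17,860,000 mg = 17,860 g.
(a) Product at 10.1% available chlorine: 17,860 / 0.101 = 176,800 g.
(a) Volume at density 1.13 g/mL: 176,800 g ÷ 1.13 g/mL = 156,500 mL.

(b) [OCl⁻]/[HOCl] = 10^(pH − pKa) = 10^(7.51 − 7.47) = 1.096; fraction as HOCl = 1/(1 + 1.096) = 0.477.
(b) Free chlorine required for 2.3 ppm HOCl: 2.3 / 0.477 = 4.822 ppm.
(b) FC to add: 4.822 − 0.7 = 4.122 mg/L as Cl₂.
(b) Cl₂ equivalent: 4.122 mg/L × 526,000 L = 2168 g.
(b) Product at 88.4% available Cl: 2168 / 0.884 = 2453 g.

(a) 156 L; (b) 2.45 kg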